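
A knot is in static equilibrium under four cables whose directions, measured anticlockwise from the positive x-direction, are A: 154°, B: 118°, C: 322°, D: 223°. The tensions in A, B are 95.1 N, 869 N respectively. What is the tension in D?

T_D ≈ 338 N

Resolve: ΣF_x = 95.1 cos 154° + 869 cos 118° + T_C cos 322° + T_D cos 223° = 0.
        ΣF_y = 95.1 sin 154° + 869 sin 118° + T_C sin 322° + T_D sin 223° = 0.
The known terms sum to (-493.4, 809) N, so 0.7880 T_C − 0.7314 T_D = 493.4 and -0.6157 T_C − 0.6820 T_D = -809.
Solving simultaneously: T_C = 939.7 N, T_D = 337.8 N.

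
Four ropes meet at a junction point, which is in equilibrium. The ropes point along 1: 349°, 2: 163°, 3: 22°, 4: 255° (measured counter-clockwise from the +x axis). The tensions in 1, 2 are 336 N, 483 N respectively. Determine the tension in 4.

T_4 ≈ 151 N

Resolve: ΣF_x = 336 cos 349° + 483 cos 163° + T_3 cos 22° + T_4 cos 255° = 0.
        ΣF_y = 336 sin 349° + 483 sin 163° + T_3 sin 22° + T_4 sin 255° = 0.
The known terms sum to (-132.1, 77.1) N, so 0.9272 T_3 − 0.2588 T_4 = 132.1 and 0.3746 T_3 − 0.9659 T_4 = -77.1.
Solving simultaneously: T_3 = 184.7 N, T_4 = 151.5 N.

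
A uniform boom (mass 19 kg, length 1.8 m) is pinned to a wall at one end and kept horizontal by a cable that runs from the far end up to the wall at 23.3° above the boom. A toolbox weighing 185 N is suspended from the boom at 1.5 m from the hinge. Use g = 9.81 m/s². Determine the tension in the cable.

Take torques about the hinge: T sin 23.3° · 1.8 = 19×9.81×0.9 + 185×1.5 = 445.25 N·m.
So T = 445.25 / (0.3955 × 1.8) = 625.37 N.

T ≈ 625 N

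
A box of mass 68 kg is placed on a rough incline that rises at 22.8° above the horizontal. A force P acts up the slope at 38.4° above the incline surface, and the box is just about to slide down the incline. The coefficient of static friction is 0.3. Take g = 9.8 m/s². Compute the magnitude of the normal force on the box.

On the verge of sliding down the incline, friction equals μN and acts up the slope.
Perpendicular: N + P sin 38.4° = W cos 22.8° = 614.3 N.
Along incline: P cos 38.4° + μN = W sin 22.8° with W sin 22.8° = 258.2 N.
Solving the pair for P and N: P = 123.8 N, N = 537.4 N (and f = μN = 161.2 N).

N ≈ 537 N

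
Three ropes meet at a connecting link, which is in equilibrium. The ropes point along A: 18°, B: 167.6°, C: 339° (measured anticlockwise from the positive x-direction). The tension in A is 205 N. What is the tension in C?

T_C ≈ 694 N

Resolve: ΣF_x = 205 cos 18° + T_B cos 167.6° + T_C cos 339° = 0.
        ΣF_y = 205 sin 18° + T_B sin 167.6° + T_C sin 339° = 0.
The known terms sum to (195, 63.35) N, so -0.9767 T_B + 0.9336 T_C = -195 and 0.2147 T_B − 0.3584 T_C = -63.35.
Solving simultaneously: T_B = 862.7 N, T_C = 693.7 N.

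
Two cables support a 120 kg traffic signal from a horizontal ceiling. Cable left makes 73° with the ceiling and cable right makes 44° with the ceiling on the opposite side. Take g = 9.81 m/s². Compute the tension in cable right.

T_right ≈ 386 N

Weight W = 120 × 9.81 = 1177 N acts straight down.
Horizontal: T_left cos 73° = T_right cos 44°  →  T_left = 2.46 T_right.
Vertical: T_left sin 73° + T_right sin 44° = 1177.
Substituting the horizontal relation into the vertical equation gives 3.048 T_right = 1177, so T_right = 386.3 N.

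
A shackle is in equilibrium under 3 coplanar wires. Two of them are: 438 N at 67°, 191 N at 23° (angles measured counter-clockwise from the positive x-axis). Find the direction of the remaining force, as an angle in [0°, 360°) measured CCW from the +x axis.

θ ≈ 234°

Sum the known components: ΣF_x = 347 N, ΣF_y = 477.8 N.
For equilibrium the remaining force must supply (−ΣF_x, −ΣF_y) = (-347, -477.8) N.
Magnitude = √((-347)² + (-477.8)²) = 590.5 N; direction = atan2(-477.8, -347) = 234.0°.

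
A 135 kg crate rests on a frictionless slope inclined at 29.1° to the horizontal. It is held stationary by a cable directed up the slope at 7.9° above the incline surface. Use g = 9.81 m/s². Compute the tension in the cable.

Take axes along and perpendicular to the incline. Weight components: W sin 29.1° = 644.1 N down-slope, W cos 29.1° = 1157 N into the surface.
Along incline: T cos 7.9° = W sin 29.1° → T = 650.2 N.
Perpendicular: N = W cos 29.1° − T sin 7.9° = 1068 N.

T ≈ 650 N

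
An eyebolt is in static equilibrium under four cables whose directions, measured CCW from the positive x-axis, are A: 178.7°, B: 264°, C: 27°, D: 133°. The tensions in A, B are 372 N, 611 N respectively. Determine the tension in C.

Resolve: ΣF_x = 372 cos 178.7° + 611 cos 264° + T_C cos 27° + T_D cos 133° = 0.
        ΣF_y = 372 sin 178.7° + 611 sin 264° + T_C sin 27° + T_D sin 133° = 0.
The known terms sum to (-435.8, -599.2) N, so 0.8910 T_C − 0.6820 T_D = 435.8 and 0.4540 T_C + 0.7314 T_D = 599.2.
Solving simultaneously: T_C = 756.7 N, T_D = 349.6 N.

T_C ≈ 757 N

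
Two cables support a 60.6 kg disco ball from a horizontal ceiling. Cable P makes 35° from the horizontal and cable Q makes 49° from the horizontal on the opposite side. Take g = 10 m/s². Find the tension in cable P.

T_P ≈ 400 N

Weight W = 60.6 × 10 = 606 N acts straight down.
Horizontal: T_P cos 35° = T_Q cos 49°  →  T_Q = 1.249 T_P.
Vertical: T_P sin 35° + T_Q sin 49° = 606.
Substituting the horizontal relation into the vertical equation gives 1.516 T_P = 606, so T_P = 399.8 N.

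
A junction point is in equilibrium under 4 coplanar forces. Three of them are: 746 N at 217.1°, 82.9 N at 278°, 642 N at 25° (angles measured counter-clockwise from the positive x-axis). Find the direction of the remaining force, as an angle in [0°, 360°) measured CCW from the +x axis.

Sum the known components: ΣF_x = -1.611 N, ΣF_y = -260.8 N.
For equilibrium the remaining force must supply (−ΣF_x, −ΣF_y) = (1.611, 260.8) N.
Magnitude = √((1.611)² + (260.8)²) = 260.8 N; direction = atan2(260.8, 1.611) = 89.6°.

θ ≈ 89.6°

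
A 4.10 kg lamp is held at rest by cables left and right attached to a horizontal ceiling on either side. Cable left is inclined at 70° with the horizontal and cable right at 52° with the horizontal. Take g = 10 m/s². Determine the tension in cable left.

Weight W = 4.10 × 10 = 41 N acts straight down.
Horizontal: T_left cos 70° = T_right cos 52°  →  T_right = 0.5555 T_left.
Vertical: T_left sin 70° + T_right sin 52° = 41.
Substituting the horizontal relation into the vertical equation gives 1.377 T_left = 41, so T_left = 29.76 N.

T_left ≈ 29.8 N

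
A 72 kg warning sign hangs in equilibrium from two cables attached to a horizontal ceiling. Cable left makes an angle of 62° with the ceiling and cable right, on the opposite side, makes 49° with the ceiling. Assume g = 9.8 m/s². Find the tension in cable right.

Weight W = 72 × 9.8 = 705.6 N acts straight down.
Horizontal: T_left cos 62° = T_right cos 49°  →  T_left = 1.397 T_right.
Vertical: T_left sin 62° + T_right sin 49° = 705.6.
Substituting the horizontal relation into the vertical equation gives 1.989 T_right = 705.6, so T_right = 354.8 N.

T_right ≈ 355 N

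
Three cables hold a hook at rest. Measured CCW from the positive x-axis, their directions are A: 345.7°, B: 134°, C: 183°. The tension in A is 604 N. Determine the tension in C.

Resolve: ΣF_x = 604 cos 345.7° + T_B cos 134° + T_C cos 183° = 0.
        ΣF_y = 604 sin 345.7° + T_B sin 134° + T_C sin 183° = 0.
The known terms sum to (585.3, -149.2) N, so -0.6947 T_B − 0.9986 T_C = -585.3 and 0.7193 T_B − 0.0523 T_C = 149.2.
Solving simultaneously: T_B = 238 N, T_C = 420.5 N.

T_C ≈ 421 N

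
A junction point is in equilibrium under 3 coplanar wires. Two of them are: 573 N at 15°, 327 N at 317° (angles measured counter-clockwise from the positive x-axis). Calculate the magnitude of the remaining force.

Sum the known components: ΣF_x = 792.6 N, ΣF_y = -74.71 N.
For equilibrium the remaining force must supply (−ΣF_x, −ΣF_y) = (-792.6, 74.71) N.
Magnitude = √((-792.6)² + (74.71)²) = 796.1 N; direction = atan2(74.71, -792.6) = 174.6°.

F ≈ 796 N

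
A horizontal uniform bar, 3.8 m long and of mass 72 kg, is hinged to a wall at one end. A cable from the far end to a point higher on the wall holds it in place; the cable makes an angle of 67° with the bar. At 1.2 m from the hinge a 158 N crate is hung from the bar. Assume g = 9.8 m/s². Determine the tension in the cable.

Take torques about the hinge: T sin 67° · 3.8 = 72×9.8×1.9 + 158×1.2 = 1530.2 N·m.
So T = 1530.2 / (0.9205 × 3.8) = 437.47 N.

T ≈ 437 N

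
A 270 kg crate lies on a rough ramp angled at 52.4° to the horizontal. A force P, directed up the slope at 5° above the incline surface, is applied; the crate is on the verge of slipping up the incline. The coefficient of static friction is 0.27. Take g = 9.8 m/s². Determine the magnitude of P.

On the verge of sliding up the incline, friction equals μN and acts down the slope.
Perpendicular: N + P sin 5° = W cos 52.4° = 1614 N.
Along incline: P cos 5° = W sin 52.4° + μN  with W sin 52.4° = 2096 N.
Solving the pair for P and N: P = 2483 N, N = 1398 N (and f = μN = 377.5 N).

P ≈ 2480 N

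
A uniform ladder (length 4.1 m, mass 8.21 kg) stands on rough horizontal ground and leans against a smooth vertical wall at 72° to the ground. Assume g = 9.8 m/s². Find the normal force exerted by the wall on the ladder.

Torques about the foot: N_wall · 4.1 sin 72° = 8.21×9.8×2.05 cos 72° → N_wall = 13.071 N.

N_wall ≈ 13.1 N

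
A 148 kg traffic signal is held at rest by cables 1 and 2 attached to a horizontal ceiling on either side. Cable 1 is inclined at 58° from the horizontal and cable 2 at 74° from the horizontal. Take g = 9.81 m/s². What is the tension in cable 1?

T_1 ≈ 539 N

Weight W = 148 × 9.81 = 1452 N acts straight down.
Horizontal: T_1 cos 58° = T_2 cos 74°  →  T_2 = 1.923 T_1.
Vertical: T_1 sin 58° + T_2 sin 74° = 1452.
Substituting the horizontal relation into the vertical equation gives 2.696 T_1 = 1452, so T_1 = 538.5 N.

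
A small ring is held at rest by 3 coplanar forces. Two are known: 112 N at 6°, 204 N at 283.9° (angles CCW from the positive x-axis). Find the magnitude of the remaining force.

F ≈ 246 N

Sum the known components: ΣF_x = 160.4 N, ΣF_y = -186.3 N.
For equilibrium the remaining force must supply (−ΣF_x, −ΣF_y) = (-160.4, 186.3) N.
Magnitude = √((-160.4)² + (186.3)²) = 245.8 N; direction = atan2(186.3, -160.4) = 130.7°.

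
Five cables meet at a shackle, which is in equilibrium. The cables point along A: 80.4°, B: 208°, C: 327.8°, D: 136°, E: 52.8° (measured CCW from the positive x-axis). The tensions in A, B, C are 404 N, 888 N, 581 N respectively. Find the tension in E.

Resolve: ΣF_x = 404 cos 80.4° + 888 cos 208° + 581 cos 327.8° + T_D cos 136° + T_E cos 52.8° = 0.
        ΣF_y = 404 sin 80.4° + 888 sin 208° + 581 sin 327.8° + T_D sin 136° + T_E sin 52.8° = 0.
The known terms sum to (-225, -328.1) N, so -0.7193 T_D + 0.6046 T_E = 225 and 0.6947 T_D + 0.7965 T_E = 328.1.
Solving simultaneously: T_D = 19.28 N, T_E = 395.2 N.

T_E ≈ 395 N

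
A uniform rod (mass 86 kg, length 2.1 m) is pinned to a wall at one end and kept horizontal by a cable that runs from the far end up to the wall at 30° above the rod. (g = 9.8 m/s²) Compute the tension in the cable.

T ≈ 843 N

Take torques about the hinge: T sin 30° · 2.1 = 86×9.8×1.05 = 884.94 N·m.
So T = 884.94 / (0.5000 × 2.1) = 842.8 N.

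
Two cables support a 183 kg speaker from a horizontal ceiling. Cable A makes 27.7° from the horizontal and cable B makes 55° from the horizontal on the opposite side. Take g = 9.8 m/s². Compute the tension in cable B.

Weight W = 183 × 9.8 = 1793 N acts straight down.
Horizontal: T_A cos 27.7° = T_B cos 55°  →  T_A = 0.6478 T_B.
Vertical: T_A sin 27.7° + T_B sin 55° = 1793.
Substituting the horizontal relation into the vertical equation gives 1.12 T_B = 1793, so T_B = 1601 N.

T_B ≈ 1600 N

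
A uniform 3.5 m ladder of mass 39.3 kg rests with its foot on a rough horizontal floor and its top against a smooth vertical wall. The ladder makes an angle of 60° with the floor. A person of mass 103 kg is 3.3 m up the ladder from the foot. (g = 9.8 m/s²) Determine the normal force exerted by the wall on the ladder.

Torques about the foot: N_wall · 3.5 sin 60° = 39.3×9.8×1.75 cos 60° + 103×9.8×3.3 cos 60° → N_wall = 660.66 N.

N_wall ≈ 661 N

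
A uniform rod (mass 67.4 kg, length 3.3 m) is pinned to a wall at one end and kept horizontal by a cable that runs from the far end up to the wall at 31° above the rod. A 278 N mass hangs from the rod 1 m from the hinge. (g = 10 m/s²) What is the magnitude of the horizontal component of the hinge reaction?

Take torques about the hinge: T sin 31° · 3.3 = 67.4×10×1.65 + 278×1 = 1390.1 N·m.
So T = 1390.1 / (0.5150 × 3.3) = 817.89 N.
ΣF_x = 0: H_x = T cos 31° = 701.07 N.

H_x ≈ 701 N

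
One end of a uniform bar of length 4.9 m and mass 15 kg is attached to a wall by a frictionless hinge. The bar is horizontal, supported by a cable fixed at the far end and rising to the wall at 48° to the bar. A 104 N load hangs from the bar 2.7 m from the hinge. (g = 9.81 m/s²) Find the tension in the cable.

T ≈ 176 N

Take torques about the hinge: T sin 48° · 4.9 = 15×9.81×2.45 + 104×2.7 = 641.32 N·m.
So T = 641.32 / (0.7431 × 4.9) = 176.12 N.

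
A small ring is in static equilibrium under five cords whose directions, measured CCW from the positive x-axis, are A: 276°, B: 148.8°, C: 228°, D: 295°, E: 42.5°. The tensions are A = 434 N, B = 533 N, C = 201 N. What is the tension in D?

T_D ≈ 150 N

Resolve: ΣF_x = 434 cos 276° + 533 cos 148.8° + 201 cos 228° + T_D cos 295° + T_E cos 42.5° = 0.
        ΣF_y = 434 sin 276° + 533 sin 148.8° + 201 sin 228° + T_D sin 295° + T_E sin 42.5° = 0.
The known terms sum to (-545, -304.9) N, so 0.4226 T_D + 0.7373 T_E = 545 and -0.9063 T_D + 0.6756 T_E = 304.9.
Solving simultaneously: T_D = 150.4 N, T_E = 653 N.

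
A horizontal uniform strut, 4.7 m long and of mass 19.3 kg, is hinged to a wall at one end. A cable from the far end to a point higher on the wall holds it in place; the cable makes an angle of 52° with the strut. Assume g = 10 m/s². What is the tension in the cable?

Take torques about the hinge: T sin 52° · 4.7 = 19.3×10×2.35 = 453.55 N·m.
So T = 453.55 / (0.7880 × 4.7) = 122.46 N.

T ≈ 122 N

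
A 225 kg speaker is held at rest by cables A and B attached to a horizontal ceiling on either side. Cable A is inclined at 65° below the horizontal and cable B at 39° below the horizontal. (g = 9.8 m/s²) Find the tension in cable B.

T_B ≈ 960 N

Weight W = 225 × 9.8 = 2205 N acts straight down.
Horizontal: T_A cos 65° = T_B cos 39°  →  T_A = 1.839 T_B.
Vertical: T_A sin 65° + T_B sin 39° = 2205.
Substituting the horizontal relation into the vertical equation gives 2.296 T_B = 2205, so T_B = 960.4 N.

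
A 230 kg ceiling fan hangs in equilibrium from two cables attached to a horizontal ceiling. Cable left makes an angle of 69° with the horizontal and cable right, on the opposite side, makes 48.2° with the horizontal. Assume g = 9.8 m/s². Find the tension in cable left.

Weight W = 230 × 9.8 = 2254 N acts straight down.
Horizontal: T_left cos 69° = T_right cos 48.2°  →  T_right = 0.5377 T_left.
Vertical: T_left sin 69° + T_right sin 48.2° = 2254.
Substituting the horizontal relation into the vertical equation gives 1.334 T_left = 2254, so T_left = 1689 N.

T_left ≈ 1690 N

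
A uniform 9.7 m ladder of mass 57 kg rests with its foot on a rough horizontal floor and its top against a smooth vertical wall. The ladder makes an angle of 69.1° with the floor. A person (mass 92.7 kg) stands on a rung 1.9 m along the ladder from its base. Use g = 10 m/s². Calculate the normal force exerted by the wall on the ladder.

N_wall ≈ 178 N

Torques about the foot: N_wall · 9.7 sin 69.1° = 57×10×4.85 cos 69.1° + 92.7×10×1.9 cos 69.1° → N_wall = 178.17 N.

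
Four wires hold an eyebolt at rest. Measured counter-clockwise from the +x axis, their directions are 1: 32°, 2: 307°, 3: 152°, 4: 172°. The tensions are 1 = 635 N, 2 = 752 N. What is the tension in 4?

T_4 ≈ 679 N

Resolve: ΣF_x = 635 cos 32° + 752 cos 307° + T_3 cos 152° + T_4 cos 172° = 0.
        ΣF_y = 635 sin 32° + 752 sin 307° + T_3 sin 152° + T_4 sin 172° = 0.
The known terms sum to (991.1, -264.1) N, so -0.8829 T_3 − 0.9903 T_4 = -991.1 and 0.4695 T_3 + 0.1392 T_4 = 264.1.
Solving simultaneously: T_3 = 361.3 N, T_4 = 678.7 N.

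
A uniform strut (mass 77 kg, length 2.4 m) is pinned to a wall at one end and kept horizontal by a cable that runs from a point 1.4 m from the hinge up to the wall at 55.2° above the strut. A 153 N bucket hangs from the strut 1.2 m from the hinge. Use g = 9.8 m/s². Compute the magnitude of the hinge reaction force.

|H| ≈ 556 N

Take torques about the hinge: T sin 55.2° · 1.4 = 77×9.8×1.2 + 153×1.2 = 1089.1 N·m.
So T = 1089.1 / (0.8211 × 1.4) = 947.38 N.
ΣF_x = 0: H_x = T cos 55.2° = 540.68 N.
ΣF_y = 0: H_y = (77×9.8 + 153) − T sin 55.2° = 907.6 − 777.94 = 129.66 N.
|H| = √(H_x² + H_y²) = √((540.68)² + (129.66)²) = 556.01 N.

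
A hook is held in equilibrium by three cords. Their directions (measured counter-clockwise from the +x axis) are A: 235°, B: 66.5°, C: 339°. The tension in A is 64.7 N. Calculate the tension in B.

T_B ≈ 62.8 N

Resolve: ΣF_x = 64.7 cos 235° + T_B cos 66.5° + T_C cos 339° = 0.
        ΣF_y = 64.7 sin 235° + T_B sin 66.5° + T_C sin 339° = 0.
The known terms sum to (-37.11, -53) N, so 0.3987 T_B + 0.9336 T_C = 37.11 and 0.9171 T_B − 0.3584 T_C = 53.
Solving simultaneously: T_B = 62.84 N, T_C = 12.91 N.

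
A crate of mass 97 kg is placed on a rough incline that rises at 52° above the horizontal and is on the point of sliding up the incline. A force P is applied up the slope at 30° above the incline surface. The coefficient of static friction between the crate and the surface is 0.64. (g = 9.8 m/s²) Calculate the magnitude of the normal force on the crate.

On the verge of sliding up the incline, friction equals μN and acts down the slope.
Perpendicular: N + P sin 30° = W cos 52° = 585.2 N.
Along incline: P cos 30° = W sin 52° + μN  with W sin 52° = 749.1 N.
Solving the pair for P and N: P = 947.4 N, N = 111.5 N (and f = μN = 71.39 N).

N ≈ 112 N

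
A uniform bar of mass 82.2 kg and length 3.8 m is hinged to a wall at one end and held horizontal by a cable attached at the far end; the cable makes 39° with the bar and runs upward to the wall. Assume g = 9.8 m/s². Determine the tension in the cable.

Take torques about the hinge: T sin 39° · 3.8 = 82.2×9.8×1.9 = 1530.6 N·m.
So T = 1530.6 / (0.6293 × 3.8) = 640.02 N.

T ≈ 640 N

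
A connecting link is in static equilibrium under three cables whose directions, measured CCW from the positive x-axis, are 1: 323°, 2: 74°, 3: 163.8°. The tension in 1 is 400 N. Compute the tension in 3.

T_3 ≈ 373 N

Resolve: ΣF_x = 400 cos 323° + T_2 cos 74° + T_3 cos 163.8° = 0.
        ΣF_y = 400 sin 323° + T_2 sin 74° + T_3 sin 163.8° = 0.
The known terms sum to (319.5, -240.7) N, so 0.2756 T_2 − 0.9603 T_3 = -319.5 and 0.9613 T_2 + 0.2790 T_3 = 240.7.
Solving simultaneously: T_2 = 142 N, T_3 = 373.4 N.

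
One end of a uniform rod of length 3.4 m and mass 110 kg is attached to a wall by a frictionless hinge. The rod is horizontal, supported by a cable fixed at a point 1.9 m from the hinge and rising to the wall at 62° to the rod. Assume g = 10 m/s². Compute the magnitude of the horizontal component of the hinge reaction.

H_x ≈ 523 N

Take torques about the hinge: T sin 62° · 1.9 = 110×10×1.7 = 1870 N·m.
So T = 1870 / (0.8829 × 1.9) = 1114.7 N.
ΣF_x = 0: H_x = T cos 62° = 523.31 N.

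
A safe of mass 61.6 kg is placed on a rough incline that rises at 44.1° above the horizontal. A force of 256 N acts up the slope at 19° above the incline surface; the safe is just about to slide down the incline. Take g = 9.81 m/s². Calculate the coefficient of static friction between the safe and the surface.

On the verge of sliding down the incline, friction is at its maximum μN and acts up the slope.
Perpendicular to incline: N = W cos 44.1° − P sin 19° = 434 − 83.35 = 350.6 N.
Along incline: P cos 19° + μN = W sin 44.1° → μ = (W sin 44.1° − P cos 19°) / N = 0.5091.

μ ≈ 0.509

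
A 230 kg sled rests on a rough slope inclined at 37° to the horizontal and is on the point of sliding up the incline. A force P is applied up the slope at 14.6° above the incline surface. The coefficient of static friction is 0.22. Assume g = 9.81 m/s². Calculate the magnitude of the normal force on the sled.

N ≈ 1370 N

On the verge of sliding up the incline, friction equals μN and acts down the slope.
Perpendicular: N + P sin 14.6° = W cos 37° = 1802 N.
Along incline: P cos 14.6° = W sin 37° + μN  with W sin 37° = 1358 N.
Solving the pair for P and N: P = 1715 N, N = 1370 N (and f = μN = 301.3 N).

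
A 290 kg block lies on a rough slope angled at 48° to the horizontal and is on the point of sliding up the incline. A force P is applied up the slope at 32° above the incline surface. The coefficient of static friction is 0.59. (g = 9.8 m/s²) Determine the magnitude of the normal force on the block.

N ≈ 425 N

On the verge of sliding up the incline, friction equals μN and acts down the slope.
Perpendicular: N + P sin 32° = W cos 48° = 1902 N.
Along incline: P cos 32° = W sin 48° + μN  with W sin 48° = 2112 N.
Solving the pair for P and N: P = 2786 N, N = 425.2 N (and f = μN = 250.9 N).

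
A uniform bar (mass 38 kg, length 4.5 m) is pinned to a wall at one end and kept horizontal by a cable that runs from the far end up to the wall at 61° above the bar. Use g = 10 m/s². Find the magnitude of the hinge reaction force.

|H| ≈ 217 N

Take torques about the hinge: T sin 61° · 4.5 = 38×10×2.25 = 855 N·m.
So T = 855 / (0.8746 × 4.5) = 217.24 N.
ΣF_x = 0: H_x = T cos 61° = 105.32 N.
ΣF_y = 0: H_y = (38×10) − T sin 61° = 380 − 190 = 190 N.
|H| = √(H_x² + H_y²) = √((105.32)² + (190)²) = 217.24 N.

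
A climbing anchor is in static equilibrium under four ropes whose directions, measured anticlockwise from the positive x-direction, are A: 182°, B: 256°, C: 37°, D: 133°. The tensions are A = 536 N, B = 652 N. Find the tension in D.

T_D ≈ 103 N

Resolve: ΣF_x = 536 cos 182° + 652 cos 256° + T_C cos 37° + T_D cos 133° = 0.
        ΣF_y = 536 sin 182° + 652 sin 256° + T_C sin 37° + T_D sin 133° = 0.
The known terms sum to (-693.4, -651.3) N, so 0.7986 T_C − 0.6820 T_D = 693.4 and 0.6018 T_C + 0.7314 T_D = 651.3.
Solving simultaneously: T_C = 956.6 N, T_D = 103.4 N.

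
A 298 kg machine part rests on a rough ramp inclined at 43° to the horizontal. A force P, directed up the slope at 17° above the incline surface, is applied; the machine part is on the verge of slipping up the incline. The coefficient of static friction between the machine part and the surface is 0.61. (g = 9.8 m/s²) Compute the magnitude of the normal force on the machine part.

N ≈ 1290 N

On the verge of sliding up the incline, friction equals μN and acts down the slope.
Perpendicular: N + P sin 17° = W cos 43° = 2136 N.
Along incline: P cos 17° = W sin 43° + μN  with W sin 43° = 1992 N.
Solving the pair for P and N: P = 2904 N, N = 1287 N (and f = μN = 785 N).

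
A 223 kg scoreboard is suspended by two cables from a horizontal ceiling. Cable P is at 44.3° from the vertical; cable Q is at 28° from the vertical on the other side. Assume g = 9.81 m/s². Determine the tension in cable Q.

T_Q ≈ 1600 N

Angles from the horizontal: cable P is 90° − 44.3° = 45.7°, cable Q is 90° − 28° = 62°.
Weight W = 223 × 9.81 = 2188 N acts straight down.
Horizontal: T_P cos 45.7° = T_Q cos 62°  →  T_P = 0.6722 T_Q.
Vertical: T_P sin 45.7° + T_Q sin 62° = 2188.
Substituting the horizontal relation into the vertical equation gives 1.364 T_Q = 2188, so T_Q = 1604 N.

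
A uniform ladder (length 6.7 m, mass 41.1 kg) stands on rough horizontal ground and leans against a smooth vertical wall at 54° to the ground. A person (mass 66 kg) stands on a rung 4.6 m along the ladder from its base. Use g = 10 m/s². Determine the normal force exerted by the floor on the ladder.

ΣF_y = 0: N_floor = 41.1×10 + 66×10 = 1071 N.

N_floor ≈ 1070 N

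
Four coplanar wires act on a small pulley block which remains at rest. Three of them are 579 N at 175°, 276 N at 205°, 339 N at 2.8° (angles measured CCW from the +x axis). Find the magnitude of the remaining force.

F ≈ 491 N

Sum the known components: ΣF_x = -488.3 N, ΣF_y = -49.62 N.
For equilibrium the remaining force must supply (−ΣF_x, −ΣF_y) = (488.3, 49.62) N.
Magnitude = √((488.3)² + (49.62)²) = 490.9 N; direction = atan2(49.62, 488.3) = 5.8°.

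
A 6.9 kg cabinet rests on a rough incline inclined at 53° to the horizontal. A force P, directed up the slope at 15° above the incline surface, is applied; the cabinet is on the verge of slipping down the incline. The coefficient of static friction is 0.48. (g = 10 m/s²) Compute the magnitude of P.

P ≈ 41.8 N

On the verge of sliding down the incline, friction equals μN and acts up the slope.
Perpendicular: N + P sin 15° = W cos 53° = 41.53 N.
Along incline: P cos 15° + μN = W sin 53° with W sin 53° = 55.11 N.
Solving the pair for P and N: P = 41.79 N, N = 30.71 N (and f = μN = 14.74 N).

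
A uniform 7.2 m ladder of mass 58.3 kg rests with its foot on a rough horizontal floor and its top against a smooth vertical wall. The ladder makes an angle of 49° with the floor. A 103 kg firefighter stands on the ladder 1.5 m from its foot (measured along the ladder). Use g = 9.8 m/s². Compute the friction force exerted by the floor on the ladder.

f ≈ 431 N

Torques about the foot: N_wall · 7.2 sin 49° = 58.3×9.8×3.6 cos 49° + 103×9.8×1.5 cos 49° → N_wall = 431.13 N.
ΣF_x = 0: f_floor = N_wall = 431.13 N.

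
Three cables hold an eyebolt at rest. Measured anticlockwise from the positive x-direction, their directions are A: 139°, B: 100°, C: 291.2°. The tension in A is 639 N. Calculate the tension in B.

T_B ≈ 1530 N

Resolve: ΣF_x = 639 cos 139° + T_B cos 100° + T_C cos 291.2° = 0.
        ΣF_y = 639 sin 139° + T_B sin 100° + T_C sin 291.2° = 0.
The known terms sum to (-482.3, 419.2) N, so -0.1736 T_B + 0.3616 T_C = 482.3 and 0.9848 T_B − 0.9323 T_C = -419.2.
Solving simultaneously: T_B = 1534 N, T_C = 2070 N.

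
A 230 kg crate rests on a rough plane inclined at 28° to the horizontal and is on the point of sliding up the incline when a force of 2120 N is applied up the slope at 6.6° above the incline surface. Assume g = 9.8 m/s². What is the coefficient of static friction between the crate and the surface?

On the verge of sliding up the incline, friction is at its maximum μN and acts down the slope.
Perpendicular to incline: N = W cos 28° − P sin 6.6° = 1990 − 243.7 = 1746 N.
Along incline: P cos 6.6° − μN = W sin 28° → μ = −(W sin 28° − P cos 6.6°) / N = 0.5999.

μ ≈ 0.600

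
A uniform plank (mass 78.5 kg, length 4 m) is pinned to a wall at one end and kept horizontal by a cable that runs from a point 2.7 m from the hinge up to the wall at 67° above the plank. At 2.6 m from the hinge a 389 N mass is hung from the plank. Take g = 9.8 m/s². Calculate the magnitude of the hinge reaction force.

Take torques about the hinge: T sin 67° · 2.7 = 78.5×9.8×2 + 389×2.6 = 2550 N·m.
So T = 2550 / (0.9205 × 2.7) = 1026 N.
ΣF_x = 0: H_x = T cos 67° = 400.89 N.
ΣF_y = 0: H_y = (78.5×9.8 + 389) − T sin 67° = 1158.3 − 944.44 = 213.86 N.
|H| = √(H_x² + H_y²) = √((400.89)² + (213.86)²) = 454.37 N.

|H| ≈ 454 N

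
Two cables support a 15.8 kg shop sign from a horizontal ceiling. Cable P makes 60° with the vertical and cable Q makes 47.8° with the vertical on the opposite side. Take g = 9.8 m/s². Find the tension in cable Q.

Angles from the horizontal: cable P is 90° − 60° = 30°, cable Q is 90° − 47.8° = 42.2°.
Weight W = 15.8 × 9.8 = 154.8 N acts straight down.
Horizontal: T_P cos 30° = T_Q cos 42.2°  →  T_P = 0.8554 T_Q.
Vertical: T_P sin 30° + T_Q sin 42.2° = 154.8.
Substituting the horizontal relation into the vertical equation gives 1.099 T_Q = 154.8, so T_Q = 140.8 N.

T_Q ≈ 141 N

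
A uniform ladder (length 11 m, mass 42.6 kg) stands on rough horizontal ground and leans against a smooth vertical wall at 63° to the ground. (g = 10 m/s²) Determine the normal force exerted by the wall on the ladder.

N_wall ≈ 109 N

Torques about the foot: N_wall · 11 sin 63° = 42.6×10×5.5 cos 63° → N_wall = 108.53 N.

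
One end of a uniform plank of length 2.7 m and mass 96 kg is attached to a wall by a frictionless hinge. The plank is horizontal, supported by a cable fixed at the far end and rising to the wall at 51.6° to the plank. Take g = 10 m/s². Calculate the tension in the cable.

T ≈ 612 N

Take torques about the hinge: T sin 51.6° · 2.7 = 96×10×1.35 = 1296 N·m.
So T = 1296 / (0.7837 × 2.7) = 612.48 N.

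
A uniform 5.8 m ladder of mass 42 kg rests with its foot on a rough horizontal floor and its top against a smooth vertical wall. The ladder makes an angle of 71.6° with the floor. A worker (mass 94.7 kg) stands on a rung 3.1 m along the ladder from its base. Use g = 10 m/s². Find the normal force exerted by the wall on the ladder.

N_wall ≈ 238 N

Torques about the foot: N_wall · 5.8 sin 71.6° = 42×10×2.9 cos 71.6° + 94.7×10×3.1 cos 71.6° → N_wall = 238.23 N.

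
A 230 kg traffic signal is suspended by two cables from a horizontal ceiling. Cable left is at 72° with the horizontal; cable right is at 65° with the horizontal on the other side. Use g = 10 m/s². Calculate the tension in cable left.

T_left ≈ 1430 N

Weight W = 230 × 10 = 2300 N acts straight down.
Horizontal: T_left cos 72° = T_right cos 65°  →  T_right = 0.7312 T_left.
Vertical: T_left sin 72° + T_right sin 65° = 2300.
Substituting the horizontal relation into the vertical equation gives 1.614 T_left = 2300, so T_left = 1425 N.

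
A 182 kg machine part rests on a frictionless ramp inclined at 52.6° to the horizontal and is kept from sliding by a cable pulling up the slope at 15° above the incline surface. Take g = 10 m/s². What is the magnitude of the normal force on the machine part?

N ≈ 718 N

Take axes along and perpendicular to the incline. Weight components: W sin 52.6° = 1446 N down-slope, W cos 52.6° = 1105 N into the surface.
Along incline: T cos 15° = W sin 52.6° → T = 1497 N.
Perpendicular: N = W cos 52.6° − T sin 15° = 718 N.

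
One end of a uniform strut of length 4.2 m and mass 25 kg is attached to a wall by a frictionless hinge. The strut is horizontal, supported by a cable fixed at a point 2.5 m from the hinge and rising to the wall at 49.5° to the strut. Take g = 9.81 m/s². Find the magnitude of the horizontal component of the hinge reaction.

Take torques about the hinge: T sin 49.5° · 2.5 = 25×9.81×2.1 = 515.02 N·m.
So T = 515.02 / (0.7604 × 2.5) = 270.92 N.
ΣF_x = 0: H_x = T cos 49.5° = 175.95 N.

H_x ≈ 176 N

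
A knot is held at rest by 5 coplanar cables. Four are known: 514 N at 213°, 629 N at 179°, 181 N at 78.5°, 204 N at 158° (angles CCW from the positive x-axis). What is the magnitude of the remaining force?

Sum the known components: ΣF_x = -1213 N, ΣF_y = -15.18 N.
For equilibrium the remaining force must supply (−ΣF_x, −ΣF_y) = (1213, 15.18) N.
Magnitude = √((1213)² + (15.18)²) = 1213 N; direction = atan2(15.18, 1213) = 0.7°.

F ≈ 1210 N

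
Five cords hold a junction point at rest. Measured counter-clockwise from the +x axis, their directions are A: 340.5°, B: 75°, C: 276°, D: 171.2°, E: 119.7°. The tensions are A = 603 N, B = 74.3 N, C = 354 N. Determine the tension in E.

T_E ≈ 486 N

Resolve: ΣF_x = 603 cos 340.5° + 74.3 cos 75° + 354 cos 276° + T_D cos 171.2° + T_E cos 119.7° = 0.
        ΣF_y = 603 sin 340.5° + 74.3 sin 75° + 354 sin 276° + T_D sin 171.2° + T_E sin 119.7° = 0.
The known terms sum to (624.6, -481.6) N, so -0.9882 T_D − 0.4955 T_E = -624.6 and 0.1530 T_D + 0.8686 T_E = 481.6.
Solving simultaneously: T_D = 388.4 N, T_E = 486 N.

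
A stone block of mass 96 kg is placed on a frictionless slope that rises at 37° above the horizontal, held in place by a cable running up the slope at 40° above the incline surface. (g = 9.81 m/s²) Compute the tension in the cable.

T ≈ 740 N

Take axes along and perpendicular to the incline. Weight components: W sin 37° = 566.8 N down-slope, W cos 37° = 752.1 N into the surface.
Along incline: T cos 40° = W sin 37° → T = 739.9 N.
Perpendicular: N = W cos 37° − T sin 40° = 276.6 N.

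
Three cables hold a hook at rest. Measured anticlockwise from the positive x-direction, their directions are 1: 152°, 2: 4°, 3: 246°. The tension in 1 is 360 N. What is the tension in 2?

T_2 ≈ 407 N

Resolve: ΣF_x = 360 cos 152° + T_2 cos 4° + T_3 cos 246° = 0.
        ΣF_y = 360 sin 152° + T_2 sin 4° + T_3 sin 246° = 0.
The known terms sum to (-317.9, 169) N, so 0.9976 T_2 − 0.4067 T_3 = 317.9 and 0.0698 T_2 − 0.9135 T_3 = -169.
Solving simultaneously: T_2 = 406.7 N, T_3 = 216.1 N.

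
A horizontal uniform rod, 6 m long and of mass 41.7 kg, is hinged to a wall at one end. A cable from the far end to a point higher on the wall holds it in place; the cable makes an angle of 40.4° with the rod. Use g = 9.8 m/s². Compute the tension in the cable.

Take torques about the hinge: T sin 40.4° · 6 = 41.7×9.8×3 = 1226 N·m.
So T = 1226 / (0.6481 × 6) = 315.27 N.

T ≈ 315 N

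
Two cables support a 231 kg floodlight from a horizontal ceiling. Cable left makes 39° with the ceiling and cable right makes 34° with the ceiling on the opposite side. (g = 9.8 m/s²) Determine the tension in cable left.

Weight W = 231 × 9.8 = 2264 N acts straight down.
Horizontal: T_left cos 39° = T_right cos 34°  →  T_right = 0.9374 T_left.
Vertical: T_left sin 39° + T_right sin 34° = 2264.
Substituting the horizontal relation into the vertical equation gives 1.154 T_left = 2264, so T_left = 1963 N.

T_left ≈ 1960 N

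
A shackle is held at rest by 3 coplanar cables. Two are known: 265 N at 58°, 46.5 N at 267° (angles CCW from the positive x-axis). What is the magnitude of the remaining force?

F ≈ 225 N

Sum the known components: ΣF_x = 138 N, ΣF_y = 178.3 N.
For equilibrium the remaining force must supply (−ΣF_x, −ΣF_y) = (-138, -178.3) N.
Magnitude = √((-138)² + (-178.3)²) = 225.5 N; direction = atan2(-178.3, -138) = 232.3°.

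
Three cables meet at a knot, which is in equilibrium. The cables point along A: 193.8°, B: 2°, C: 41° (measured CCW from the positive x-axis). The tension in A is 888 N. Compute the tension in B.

T_B ≈ 645 N

Resolve: ΣF_x = 888 cos 193.8° + T_B cos 2° + T_C cos 41° = 0.
        ΣF_y = 888 sin 193.8° + T_B sin 2° + T_C sin 41° = 0.
The known terms sum to (-862.4, -211.8) N, so 0.9994 T_B + 0.7547 T_C = 862.4 and 0.0349 T_B + 0.6561 T_C = 211.8.
Solving simultaneously: T_B = 645 N, T_C = 288.6 N.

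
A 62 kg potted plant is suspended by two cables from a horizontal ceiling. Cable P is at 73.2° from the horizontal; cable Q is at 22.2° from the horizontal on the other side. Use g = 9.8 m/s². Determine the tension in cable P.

T_P ≈ 565 N

Weight W = 62 × 9.8 = 607.6 N acts straight down.
Horizontal: T_P cos 73.2° = T_Q cos 22.2°  →  T_Q = 0.3122 T_P.
Vertical: T_P sin 73.2° + T_Q sin 22.2° = 607.6.
Substituting the horizontal relation into the vertical equation gives 1.075 T_P = 607.6, so T_P = 565.1 N.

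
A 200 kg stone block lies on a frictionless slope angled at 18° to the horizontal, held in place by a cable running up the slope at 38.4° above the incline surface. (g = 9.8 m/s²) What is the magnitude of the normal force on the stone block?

N ≈ 1380 N

Take axes along and perpendicular to the incline. Weight components: W sin 18° = 605.7 N down-slope, W cos 18° = 1864 N into the surface.
Along incline: T cos 38.4° = W sin 18° → T = 772.8 N.
Perpendicular: N = W cos 18° − T sin 38.4° = 1384 N.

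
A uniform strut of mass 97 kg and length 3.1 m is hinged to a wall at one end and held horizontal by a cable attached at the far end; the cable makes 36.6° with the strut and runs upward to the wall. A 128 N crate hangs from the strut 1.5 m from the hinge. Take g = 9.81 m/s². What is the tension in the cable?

Take torques about the hinge: T sin 36.6° · 3.1 = 97×9.81×1.55 + 128×1.5 = 1666.9 N·m.
So T = 1666.9 / (0.5962 × 3.1) = 901.88 N.

T ≈ 902 N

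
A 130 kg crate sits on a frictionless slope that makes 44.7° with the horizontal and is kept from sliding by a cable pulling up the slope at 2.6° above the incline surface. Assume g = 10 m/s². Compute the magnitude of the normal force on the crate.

Take axes along and perpendicular to the incline. Weight components: W sin 44.7° = 914.4 N down-slope, W cos 44.7° = 924 N into the surface.
Along incline: T cos 2.6° = W sin 44.7° → T = 915.4 N.
Perpendicular: N = W cos 44.7° − T sin 2.6° = 882.5 N.

N ≈ 883 N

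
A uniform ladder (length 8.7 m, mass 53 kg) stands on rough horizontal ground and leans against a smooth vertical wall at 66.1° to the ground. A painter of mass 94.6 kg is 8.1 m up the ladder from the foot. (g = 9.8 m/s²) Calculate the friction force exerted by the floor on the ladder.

Torques about the foot: N_wall · 8.7 sin 66.1° = 53×9.8×4.35 cos 66.1° + 94.6×9.8×8.1 cos 66.1° → N_wall = 497.58 N.
ΣF_x = 0: f_floor = N_wall = 497.58 N.

f ≈ 498 N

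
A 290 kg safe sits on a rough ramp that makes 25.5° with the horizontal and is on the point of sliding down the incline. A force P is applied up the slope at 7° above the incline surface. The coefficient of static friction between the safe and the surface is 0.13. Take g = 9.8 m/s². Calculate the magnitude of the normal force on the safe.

On the verge of sliding down the incline, friction equals μN and acts up the slope.
Perpendicular: N + P sin 7° = W cos 25.5° = 2565 N.
Along incline: P cos 7° + μN = W sin 25.5° with W sin 25.5° = 1224 N.
Solving the pair for P and N: P = 911.3 N, N = 2454 N (and f = μN = 319 N).

N ≈ 2450 N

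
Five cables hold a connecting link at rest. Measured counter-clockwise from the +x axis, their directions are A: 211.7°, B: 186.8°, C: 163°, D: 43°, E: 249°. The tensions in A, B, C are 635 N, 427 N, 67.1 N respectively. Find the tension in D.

Resolve: ΣF_x = 635 cos 211.7° + 427 cos 186.8° + 67.1 cos 163° + T_D cos 43° + T_E cos 249° = 0.
        ΣF_y = 635 sin 211.7° + 427 sin 186.8° + 67.1 sin 163° + T_D sin 43° + T_E sin 249° = 0.
The known terms sum to (-1028, -364.6) N, so 0.7314 T_D − 0.3584 T_E = 1028 and 0.6820 T_D − 0.9336 T_E = 364.6.
Solving simultaneously: T_D = 1892 N, T_E = 991.7 N.

T_D ≈ 1890 N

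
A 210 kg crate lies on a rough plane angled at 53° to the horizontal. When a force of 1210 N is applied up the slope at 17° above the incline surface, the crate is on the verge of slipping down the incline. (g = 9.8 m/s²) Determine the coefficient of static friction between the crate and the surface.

On the verge of sliding down the incline, friction is at its maximum μN and acts up the slope.
Perpendicular to incline: N = W cos 53° − P sin 17° = 1239 − 353.8 = 884.8 N.
Along incline: P cos 17° + μN = W sin 53° → μ = (W sin 53° − P cos 17°) / N = 0.5498.

μ ≈ 0.550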